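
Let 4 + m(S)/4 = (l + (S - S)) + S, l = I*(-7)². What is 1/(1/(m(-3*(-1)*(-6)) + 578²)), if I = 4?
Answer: 334780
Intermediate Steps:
l = 196 (l = 4*(-7)² = 4*49 = 196)
m(S) = 768 + 4*S (m(S) = -16 + 4*((196 + (S - S)) + S) = -16 + 4*((196 + 0) + S) = -16 + 4*(196 + S) = -16 + (784 + 4*S) = 768 + 4*S)
1/(1/(m(-3*(-1)*(-6)) + 578²)) = 1/(1/((768 + 4*(-3*(-1)*(-6))) + 578²)) = 1/(1/((768 + 4*(3*(-6))) + 334084)) = 1/(1/((768 + 4*(-18)) + 334084)) = 1/(1/((768 - 72) + 334084)) = 1/(1/(696 + 334084)) = 1/(1/334780) = 334780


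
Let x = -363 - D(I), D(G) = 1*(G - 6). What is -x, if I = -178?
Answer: 179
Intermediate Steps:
D(G) = -6 + G (D(G) = 1*(-6 + G) = -6 + G)
x = -179 (x = -363 - (-6 - 178) = -363 - 1*(-184) = -363 + 184 = -179)
-x = -1*(-179) = 179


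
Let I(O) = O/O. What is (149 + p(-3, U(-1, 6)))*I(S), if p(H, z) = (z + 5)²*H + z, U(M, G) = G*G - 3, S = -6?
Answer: -4150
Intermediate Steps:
U(M, G) = -3 + G² (U(M, G) = G² - 3 = -3 + G²)
I(O) = 1
p(H, z) = z + H*(5 + z)² (p(H, z) = (5 + z)²*H + z = H*(5 + z)² + z = z + H*(5 + z)²)
(149 + p(-3, U(-1, 6)))*I(S) = (149 + ((-3 + 6²) - 3*(5 + (-3 + 6²))²))*1 = (149 + ((-3 + 36) - 3*(5 + (-3 + 36))²))*1 = (149 + (33 - 3*(5 + 33)²))*1 = (149 + (33 - 3*38²))*1 = (149 + (33 - 3*1444))*1 = (149 + (33 - 4332))*1 = (149 - 4299)*1 = -4150*1 = -4150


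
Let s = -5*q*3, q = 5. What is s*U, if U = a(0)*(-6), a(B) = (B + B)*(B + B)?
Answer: 0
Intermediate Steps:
s = -75 (s = -5*5*3 = -25*3 = -75)
a(B) = 4*B² (a(B) = (2*B)*(2*B) = 4*B²)
U = 0 (U = (4*0²)*(-6) = (4*0)*(-6) = 0*(-6) = 0)
s*U = -75*0 = 0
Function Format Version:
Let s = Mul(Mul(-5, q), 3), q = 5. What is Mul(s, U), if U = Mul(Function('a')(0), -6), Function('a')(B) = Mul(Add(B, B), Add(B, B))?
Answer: 0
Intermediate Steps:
s = -75 (s = Mul(Mul(-5, 5), 3) = Mul(-25, 3) = -75)
Function('a')(B) = Mul(4, Pow(B, 2)) (Function('a')(B) = Mul(Mul(2, B), Mul(2, B)) = Mul(4, Pow(B, 2)))
U = 0 (U = Mul(Mul(4, Pow(0, 2)), -6) = Mul(Mul(4, 0), -6) = Mul(0, -6) = 0)
Mul(s, U) = Mul(-75, 0) = 0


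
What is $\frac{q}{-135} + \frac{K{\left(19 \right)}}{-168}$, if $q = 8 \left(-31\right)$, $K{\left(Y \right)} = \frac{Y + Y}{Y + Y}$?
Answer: $\frac{13843}{7560} \approx 1.8311$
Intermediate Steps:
$K{\left(Y \right)} = 1$ ($K{\left(Y \right)} = \frac{2 Y}{2 Y} = 2 Y \frac{1}{2 Y} = 1$)
$q = -248$
$\frac{q}{-135} + \frac{K{\left(19 \right)}}{-168} = - \frac{248}{-135} + 1 \frac{1}{-168} = \left(-248\right) \left(- \frac{1}{135}\right) + 1 \left(- \frac{1}{168}\right) = \frac{248}{135} - \frac{1}{168} = \frac{13843}{7560}$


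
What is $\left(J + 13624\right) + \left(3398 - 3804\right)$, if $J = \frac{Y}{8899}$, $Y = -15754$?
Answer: $\frac{117611228}{8899} \approx 13216.0$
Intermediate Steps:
$J = - \frac{15754}{8899} \approx -1.7703$
$\left(J + 13624\right) + \left(3398 - 3804\right) = \left(- \frac{15754}{8899} + 13624\right) + \left(3398 - 3804\right) = \frac{121224222}{8899} - 406 = \frac{117611228}{8899}$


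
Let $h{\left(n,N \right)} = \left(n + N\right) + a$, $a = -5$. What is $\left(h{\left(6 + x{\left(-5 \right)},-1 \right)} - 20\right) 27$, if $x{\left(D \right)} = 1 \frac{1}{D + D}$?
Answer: $- \frac{5427}{10} \approx -542.7$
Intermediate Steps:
$x{\left(D \right)} = \frac{1}{2 D}$ ($x{\left(D \right)} = 1 \frac{1}{2 D} = \frac{1}{2 D}$)
$h{\left(n,N \right)} = -5 + N + n$ ($h{\left(n,N \right)} = \left(n + N\right) - 5 = \left(N + n\right) - 5 = -5 + N + n$)
$\left(h{\left(6 + x{\left(-5 \right)},-1 \right)} - 20\right) 27 = \left(\left(-5 - 1 + \left(6 + \frac{1}{2 \left(-5\right)}\right)\right) - 20\right) 27 = \left(\left(-5 - 1 + \left(6 + \frac{1}{2} \left(- \frac{1}{5}\right)\right)\right) - 20\right) 27 = \left(\left(-5 - 1 + \left(6 - \frac{1}{10}\right)\right) - 20\right) 27 = \left(\left(-5 - 1 + \frac{59}{10}\right) - 20\right) 27 = \left(- \frac{1}{10} - 20\right) 27 = \left(- \frac{201}{10}\right) 27 = - \frac{5427}{10}$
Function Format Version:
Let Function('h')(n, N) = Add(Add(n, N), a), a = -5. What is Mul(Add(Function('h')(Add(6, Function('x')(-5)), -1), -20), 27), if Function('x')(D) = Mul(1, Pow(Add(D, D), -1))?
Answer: Rational(-5427, 10) ≈ -542.70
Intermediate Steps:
Function('x')(D) = Mul(Rational(1, 2), Pow(D, -1)) (Function('x')(D) = Mul(1, Pow(Mul(2, D), -1)) = Mul(1, Mul(Rational(1, 2), Pow(D, -1))) = Mul(Rational(1, 2), Pow(D, -1)))
Function('h')(n, N) = Add(-5, N, n) (Function('h')(n, N) = Add(Add(n, N), -5) = Add(Add(N, n), -5) = Add(-5, N, n))
Mul(Add(Function('h')(Add(6, Function('x')(-5)), -1), -20), 27) = Mul(Add(Add(-5, -1, Add(6, Mul(Rational(1, 2), Pow(-5, -1)))), -20), 27) = Mul(Add(Add(-5, -1, Add(6, Mul(Rational(1, 2), Rational(-1, 5)))), -20), 27) = Mul(Add(Add(-5, -1, Add(6, Rational(-1, 10))), -20), 27) = Mul(Add(Add(-5, -1, Rational(59, 10)), -20), 27) = Mul(Add(Rational(-1, 10), -20), 27) = Mul(Rational(-201, 10), 27) = Rational(-5427, 10)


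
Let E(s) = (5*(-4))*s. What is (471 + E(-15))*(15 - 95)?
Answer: -61680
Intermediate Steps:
E(s) = -20*s
(471 + E(-15))*(15 - 95) = (471 - 20*(-15))*(15 - 95) = (471 + 300)*(-80) = 771*(-80) = -61680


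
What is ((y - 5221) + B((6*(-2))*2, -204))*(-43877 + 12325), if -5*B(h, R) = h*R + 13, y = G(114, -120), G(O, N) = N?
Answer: 997484928/5 ≈ 1.9950e+8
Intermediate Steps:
y = -120
B(h, R) = -13/5 - R*h/5 (B(h, R) = -(h*R + 13)/5 = -(R*h + 13)/5 = -(13 + R*h)/5 = -13/5 - R*h/5)
((y - 5221) + B((6*(-2))*2, -204))*(-43877 + 12325) = ((-120 - 5221) + (-13/5 - 1/5*(-204)*(6*(-2))*2))*(-43877 + 12325) = (-5341 + (-13/5 - 1/5*(-204)*(-12*2)))*(-31552) = (-5341 + (-13/5 - 1/5*(-204)*(-24)))*(-31552) = (-5341 + (-13/5 - 4896/5))*(-31552) = (-5341 - 4909/5)*(-31552) = -31614/5*(-31552) = 997484928/5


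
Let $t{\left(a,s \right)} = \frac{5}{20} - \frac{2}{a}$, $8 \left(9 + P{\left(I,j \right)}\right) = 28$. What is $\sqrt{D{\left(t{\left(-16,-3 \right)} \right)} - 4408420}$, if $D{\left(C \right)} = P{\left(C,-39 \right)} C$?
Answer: $\frac{i \sqrt{70534753}}{4} \approx 2099.6 i$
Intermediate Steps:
$P{\left(I,j \right)} = - \frac{11}{2}$ ($P{\left(I,j \right)} = -9 + \frac{1}{8} \cdot 28 = -9 + \frac{7}{2} = - \frac{11}{2}$)
$t{\left(a,s \right)} = \frac{1}{4} - \frac{2}{a}$ ($t{\left(a,s \right)} = 5 \cdot \frac{1}{20} - \frac{2}{a} = \frac{1}{4} - \frac{2}{a}$)
$D{\left(C \right)} = - \frac{11 C}{2}$
$\sqrt{D{\left(t{\left(-16,-3 \right)} \right)} - 4408420} = \sqrt{- \frac{11 \frac{-8 - 16}{4 \left(-16\right)}}{2} - 4408420} = \sqrt{- \frac{11 \cdot \frac{1}{4} \left(- \frac{1}{16}\right) \left(-24\right)}{2} - 4408420} = \sqrt{\left(- \frac{11}{2}\right) \frac{3}{8} - 4408420} = \sqrt{- \frac{33}{16} - 4408420} = \sqrt{- \frac{70534753}{16}} = \frac{i \sqrt{70534753}}{4}$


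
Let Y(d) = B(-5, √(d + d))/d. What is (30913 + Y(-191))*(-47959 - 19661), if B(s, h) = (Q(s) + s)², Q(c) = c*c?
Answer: -399227330460/191 ≈ -2.0902e+9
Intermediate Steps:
Q(c) = c²
B(s, h) = (s + s²)² (B(s, h) = (s² + s)² = (s + s²)²)
Y(d) = 400/d (Y(d) = ((-5)²*(1 - 5)²)/d = (25*(-4)²)/d = (25*16)/d = 400/d)
(30913 + Y(-191))*(-47959 - 19661) = (30913 + 400/(-191))*(-47959 - 19661) = (30913 + 400*(-1/191))*(-67620) = (30913 - 400/191)*(-67620) = (5903983/191)*(-67620) = -399227330460/191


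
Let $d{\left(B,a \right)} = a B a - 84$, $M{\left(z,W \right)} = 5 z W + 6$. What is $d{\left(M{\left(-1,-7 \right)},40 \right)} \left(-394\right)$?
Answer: $-25813304$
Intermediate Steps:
$M{\left(z,W \right)} = 6 + 5 W z$ ($M{\left(z,W \right)} = 5 W z + 6 = 6 + 5 W z$)
$d{\left(B,a \right)} = -84 + B a^{2}$ ($d{\left(B,a \right)} = B a a - 84 = B a^{2} - 84 = -84 + B a^{2}$)
$d{\left(M{\left(-1,-7 \right)},40 \right)} \left(-394\right) = \left(-84 + \left(6 + 5 \left(-7\right) \left(-1\right)\right) 40^{2}\right) \left(-394\right) = \left(-84 + \left(6 + 35\right) 1600\right) \left(-394\right) = \left(-84 + 41 \cdot 1600\right) \left(-394\right) = \left(-84 + 65600\right) \left(-394\right) = 65516 \left(-394\right) = -25813304$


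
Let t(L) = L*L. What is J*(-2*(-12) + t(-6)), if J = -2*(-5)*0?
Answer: 0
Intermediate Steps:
t(L) = L²
J = 0 (J = 10*0 = 0)
J*(-2*(-12) + t(-6)) = 0*(-2*(-12) + (-6)²) = 0*(24 + 36) = 0*60 = 0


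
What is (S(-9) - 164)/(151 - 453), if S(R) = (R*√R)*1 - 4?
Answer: 84/151 + 27*I/302 ≈ 0.55629 + 0.089404*I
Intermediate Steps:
S(R) = -4 + R^(3/2) (S(R) = R^(3/2)*1 - 4 = R^(3/2) - 4 = -4 + R^(3/2))
(S(-9) - 164)/(151 - 453) = ((-4 + (-9)^(3/2)) - 164)/(151 - 453) = ((-4 - 27*I) - 164)/(-302) = (-168 - 27*I)*(-1/302) = 84/151 + 27*I/302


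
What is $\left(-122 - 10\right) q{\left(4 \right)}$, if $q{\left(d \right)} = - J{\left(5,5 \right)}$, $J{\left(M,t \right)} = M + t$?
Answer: $1320$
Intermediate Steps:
$q{\left(d \right)} = -10$ ($q{\left(d \right)} = - (5 + 5) = \left(-1\right) 10 = -10$)
$\left(-122 - 10\right) q{\left(4 \right)} = \left(-122 - 10\right) \left(-10\right) = \left(-132\right) \left(-10\right) = 1320$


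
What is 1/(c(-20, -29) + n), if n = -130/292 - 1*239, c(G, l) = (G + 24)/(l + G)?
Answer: -7154/1713575 ≈ -0.0041749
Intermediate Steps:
c(G, l) = (24 + G)/(G + l)
n = -34959/146 (n = -130*1/292 - 239 = -65/146 - 239 = -34959/146 ≈ -239.45)
1/(c(-20, -29) + n) = 1/((24 - 20)/(-20 - 29) - 34959/146) = 1/(4/(-49) - 34959/146) = 1/(-1/49*4 - 34959/146) = 1/(-4/49 - 34959/146) = 1/(-1713575/7154) = -7154/1713575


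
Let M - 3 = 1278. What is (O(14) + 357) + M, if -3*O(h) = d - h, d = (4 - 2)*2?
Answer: 4924/3 ≈ 1641.3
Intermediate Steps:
d = 4 (d = 2*2 = 4)
M = 1281 (M = 3 + 1278 = 1281)
O(h) = -4/3 + h/3 (O(h) = -(4 - h)/3 = -4/3 + h/3)
(O(14) + 357) + M = ((-4/3 + (⅓)*14) + 357) + 1281 = ((-4/3 + 14/3) + 357) + 1281 = (10/3 + 357) + 1281 = 1081/3 + 1281 = 4924/3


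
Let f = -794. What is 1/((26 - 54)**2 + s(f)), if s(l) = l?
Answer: -1/10 ≈ -0.10000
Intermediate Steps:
1/((26 - 54)**2 + s(f)) = 1/((26 - 54)**2 - 794) = 1/((-28)**2 - 794) = 1/(784 - 794) = 1/(-10) = -1/10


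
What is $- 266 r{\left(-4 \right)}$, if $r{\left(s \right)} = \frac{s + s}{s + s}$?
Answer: $-266$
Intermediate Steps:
$r{\left(s \right)} = 1$ ($r{\left(s \right)} = \frac{2 s}{2 s} = 2 s \frac{1}{2 s} = 1$)
$- 266 r{\left(-4 \right)} = \left(-266\right) 1 = -266$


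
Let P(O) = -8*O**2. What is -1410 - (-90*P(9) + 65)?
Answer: -59795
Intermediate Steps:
-1410 - (-90*P(9) + 65) = -1410 - (-(-720)*9**2 + 65) = -1410 - (-(-720)*81 + 65) = -1410 - (-90*(-648) + 65) = -1410 - (58320 + 65) = -1410 - 1*58385 = -1410 - 58385 = -59795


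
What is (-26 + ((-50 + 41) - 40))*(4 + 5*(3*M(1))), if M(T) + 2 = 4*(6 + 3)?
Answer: -38550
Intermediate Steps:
M(T) = 34 (M(T) = -2 + 4*(6 + 3) = -2 + 4*9 = -2 + 36 = 34)
(-26 + ((-50 + 41) - 40))*(4 + 5*(3*M(1))) = (-26 + ((-50 + 41) - 40))*(4 + 5*(3*34)) = (-26 + (-9 - 40))*(4 + 5*102) = (-26 - 49)*(4 + 510) = -75*514 = -38550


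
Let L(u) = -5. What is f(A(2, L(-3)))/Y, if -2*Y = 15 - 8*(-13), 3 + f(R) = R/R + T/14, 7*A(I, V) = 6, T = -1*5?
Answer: 33/833 ≈ 0.039616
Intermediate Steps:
T = -5
A(I, V) = 6/7 (A(I, V) = (⅐)*6 = 6/7)
f(R) = -33/14 (f(R) = -3 + (R/R - 5/14) = -3 + (1 - 5*1/14) = -3 + (1 - 5/14) = -3 + 9/14 = -33/14)
Y = -119/2 (Y = -(15 - 8*(-13))/2 = -(15 + 104)/2 = -½*119 = -119/2 ≈ -59.500)
f(A(2, L(-3)))/Y = -33/(14*(-119/2)) = -33/14*(-2/119) = 33/833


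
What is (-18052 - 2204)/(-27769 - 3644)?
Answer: 6752/10471 ≈ 0.64483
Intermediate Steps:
(-18052 - 2204)/(-27769 - 3644) = -20256/(-31413) = -20256*(-1/31413) = 6752/10471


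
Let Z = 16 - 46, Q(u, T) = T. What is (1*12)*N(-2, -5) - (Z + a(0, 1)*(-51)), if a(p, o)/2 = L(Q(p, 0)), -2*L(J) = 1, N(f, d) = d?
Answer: -81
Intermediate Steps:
L(J) = -1/2 (L(J) = -1/2*1 = -1/2)
a(p, o) = -1 (a(p, o) = 2*(-1/2) = -1)
Z = -30
(1*12)*N(-2, -5) - (Z + a(0, 1)*(-51)) = (1*12)*(-5) - (-30 - 1*(-51)) = 12*(-5) - (-30 + 51) = -60 - 1*21 = -60 - 21 = -81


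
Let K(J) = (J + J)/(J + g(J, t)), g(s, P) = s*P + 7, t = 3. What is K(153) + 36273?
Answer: 22453293/619 ≈ 36274.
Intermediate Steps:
g(s, P) = 7 + P*s (g(s, P) = P*s + 7 = 7 + P*s)
K(J) = 2*J/(7 + 4*J) (K(J) = (J + J)/(J + (7 + 3*J)) = (2*J)/(7 + 4*J) = 2*J/(7 + 4*J))
K(153) + 36273 = 2*153/(7 + 4*153) + 36273 = 2*153/(7 + 612) + 36273 = 2*153/619 + 36273 = 2*153*(1/619) + 36273 = 306/619 + 36273 = 22453293/619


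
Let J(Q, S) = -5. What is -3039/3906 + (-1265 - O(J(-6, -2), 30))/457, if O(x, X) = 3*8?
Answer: -2141219/595014 ≈ -3.5986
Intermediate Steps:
O(x, X) = 24
-3039/3906 + (-1265 - O(J(-6, -2), 30))/457 = -3039/3906 + (-1265 - 1*24)/457 = -3039*1/3906 + (-1265 - 24)*(1/457) = -1013/1302 - 1289*1/457 = -1013/1302 - 1289/457 = -2141219/595014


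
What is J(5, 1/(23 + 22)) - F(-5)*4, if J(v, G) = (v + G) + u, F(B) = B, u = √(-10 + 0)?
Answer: 1126/45 + I*√10 ≈ 25.022 + 3.1623*I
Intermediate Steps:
u = I*√10 (u = √(-10) = I*√10 ≈ 3.1623*I)
J(v, G) = G + v + I*√10 (J(v, G) = (v + G) + I*√10 = (G + v) + I*√10 = G + v + I*√10)
J(5, 1/(23 + 22)) - F(-5)*4 = (1/(23 + 22) + 5 + I*√10) - (-5)*4 = (1/45 + 5 + I*√10) - 1*(-20) = (1/45 + 5 + I*√10) + 20 = (226/45 + I*√10) + 20 = 1126/45 + I*√10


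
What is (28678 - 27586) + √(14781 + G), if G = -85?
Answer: 1092 + 2*√3674 ≈ 1213.2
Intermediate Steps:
(28678 - 27586) + √(14781 + G) = (28678 - 27586) + √(14781 - 85) = 1092 + √14696 = 1092 + 2*√3674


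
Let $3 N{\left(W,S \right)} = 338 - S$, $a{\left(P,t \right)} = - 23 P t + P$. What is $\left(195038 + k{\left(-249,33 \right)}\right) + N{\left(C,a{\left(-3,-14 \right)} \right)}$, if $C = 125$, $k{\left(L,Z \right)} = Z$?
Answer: $\frac{586520}{3} \approx 1.9551 \cdot 10^{5}$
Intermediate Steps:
$a{\left(P,t \right)} = P - 23 P t$ ($a{\left(P,t \right)} = - 23 P t + P = P - 23 P t$)
$N{\left(W,S \right)} = \frac{338}{3} - \frac{S}{3}$ ($N{\left(W,S \right)} = \frac{338 - S}{3} = \frac{338}{3} - \frac{S}{3}$)
$\left(195038 + k{\left(-249,33 \right)}\right) + N{\left(C,a{\left(-3,-14 \right)} \right)} = \left(195038 + 33\right) - \left(- \frac{338}{3} + \frac{\left(-3\right) \left(1 - -322\right)}{3}\right) = 195071 - \left(- \frac{338}{3} + \frac{\left(-3\right) \left(1 + 322\right)}{3}\right) = 195071 - \left(- \frac{338}{3} + \frac{\left(-3\right) 323}{3}\right) = 195071 + \left(\frac{338}{3} - -323\right) = 195071 + \left(\frac{338}{3} + 323\right) = 195071 + \frac{1307}{3} = \frac{586520}{3}$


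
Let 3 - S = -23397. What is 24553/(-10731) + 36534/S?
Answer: -10138547/13950300 ≈ -0.72676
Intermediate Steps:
S = 23400 (S = 3 - 1*(-23397) = 3 + 23397 = 23400)
24553/(-10731) + 36534/S = 24553/(-10731) + 36534/23400 = 24553*(-1/10731) + 36534*(1/23400) = -24553/10731 + 6089/3900 = -10138547/13950300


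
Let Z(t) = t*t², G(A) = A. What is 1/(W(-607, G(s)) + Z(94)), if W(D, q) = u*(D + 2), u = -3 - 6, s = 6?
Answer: 1/836029 ≈ 1.1961e-6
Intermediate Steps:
u = -9
W(D, q) = -18 - 9*D (W(D, q) = -9*(D + 2) = -9*(2 + D) = -18 - 9*D)
Z(t) = t³
1/(W(-607, G(s)) + Z(94)) = 1/((-18 - 9*(-607)) + 94³) = 1/((-18 + 5463) + 830584) = 1/(5445 + 830584) = 1/836029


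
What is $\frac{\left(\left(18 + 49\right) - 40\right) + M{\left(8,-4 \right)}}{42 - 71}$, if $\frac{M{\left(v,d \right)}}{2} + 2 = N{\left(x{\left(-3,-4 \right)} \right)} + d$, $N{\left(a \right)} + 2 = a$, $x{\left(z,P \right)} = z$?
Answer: $- \frac{5}{29} \approx -0.17241$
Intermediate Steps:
$N{\left(a \right)} = -2 + a$
$M{\left(v,d \right)} = -14 + 2 d$ ($M{\left(v,d \right)} = -4 + 2 \left(\left(-2 - 3\right) + d\right) = -4 + 2 \left(-5 + d\right) = -4 + \left(-10 + 2 d\right) = -14 + 2 d$)
$\frac{\left(\left(18 + 49\right) - 40\right) + M{\left(8,-4 \right)}}{42 - 71} = \frac{\left(\left(18 + 49\right) - 40\right) + \left(-14 + 2 \left(-4\right)\right)}{42 - 71} = \frac{\left(67 - 40\right) - 22}{-29} = \left(27 - 22\right) \left(- \frac{1}{29}\right) = 5 \left(- \frac{1}{29}\right) = - \frac{5}{29}$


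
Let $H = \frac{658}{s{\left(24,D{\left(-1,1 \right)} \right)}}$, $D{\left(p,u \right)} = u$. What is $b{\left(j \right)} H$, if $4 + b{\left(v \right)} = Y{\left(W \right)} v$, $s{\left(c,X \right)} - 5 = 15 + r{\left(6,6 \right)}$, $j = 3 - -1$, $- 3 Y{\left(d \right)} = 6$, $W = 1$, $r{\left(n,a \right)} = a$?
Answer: $- \frac{3948}{13} \approx -303.69$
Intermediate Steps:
$Y{\left(d \right)} = -2$ ($Y{\left(d \right)} = \left(- \frac{1}{3}\right) 6 = -2$)
$j = 4$ ($j = 3 + 1 = 4$)
$s{\left(c,X \right)} = 26$ ($s{\left(c,X \right)} = 5 + \left(15 + 6\right) = 5 + 21 = 26$)
$b{\left(v \right)} = -4 - 2 v$
$H = \frac{329}{13}$ ($H = \frac{658}{26} = 658 \cdot \frac{1}{26} = \frac{329}{13} \approx 25.308$)
$b{\left(j \right)} H = \left(-4 - 8\right) \frac{329}{13} = \left(-12\right) \frac{329}{13} = - \frac{3948}{13}$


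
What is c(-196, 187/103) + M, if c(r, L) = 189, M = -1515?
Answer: -1326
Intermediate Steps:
c(-196, 187/103) + M = 189 - 1515 = -1326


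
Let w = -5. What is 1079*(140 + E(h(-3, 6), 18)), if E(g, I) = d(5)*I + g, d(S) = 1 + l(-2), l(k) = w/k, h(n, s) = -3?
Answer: 215800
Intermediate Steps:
l(k) = -5/k
d(S) = 7/2 (d(S) = 1 - 5/(-2) = 1 - 5*(-½) = 1 + 5/2 = 7/2)
E(g, I) = g + 7*I/2 (E(g, I) = 7*I/2 + g = g + 7*I/2)
1079*(140 + E(h(-3, 6), 18)) = 1079*(140 + (-3 + (7/2)*18)) = 1079*(140 + (-3 + 63)) = 1079*(140 + 60) = 1079*200 = 215800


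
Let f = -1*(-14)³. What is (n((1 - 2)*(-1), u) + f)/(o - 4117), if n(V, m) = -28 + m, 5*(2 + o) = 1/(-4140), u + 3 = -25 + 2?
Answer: -55683000/85263301 ≈ -0.65307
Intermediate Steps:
u = -26 (u = -3 + (-25 + 2) = -3 - 23 = -26)
o = -41401/20700 (o = -2 + (⅕)/(-4140) = -2 + (⅕)*(-1/4140) = -2 - 1/20700 = -41401/20700 ≈ -2.0000)
f = 2744 (f = -1*(-2744) = 2744)
(n((1 - 2)*(-1), u) + f)/(o - 4117) = ((-28 - 26) + 2744)/(-41401/20700 - 4117) = (-54 + 2744)/(-85263301/20700) = 2690*(-20700/85263301) = -55683000/85263301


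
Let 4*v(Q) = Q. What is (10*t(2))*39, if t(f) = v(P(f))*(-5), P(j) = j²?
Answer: -1950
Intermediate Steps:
v(Q) = Q/4
t(f) = -5*f²/4 (t(f) = (f²/4)*(-5) = -5*f²/4)
(10*t(2))*39 = (10*(-5/4*2²))*39 = (10*(-5/4*4))*39 = (10*(-5))*39 = -50*39 = -1950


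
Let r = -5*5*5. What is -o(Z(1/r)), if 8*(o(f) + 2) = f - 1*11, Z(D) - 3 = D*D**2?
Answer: 46875001/15625000 ≈ 3.0000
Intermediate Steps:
r = -125 (r = -25*5 = -125)
Z(D) = 3 + D**3 (Z(D) = 3 + D*D**2 = 3 + D**3)
o(f) = -27/8 + f/8 (o(f) = -2 + (f - 1*11)/8 = -2 + (f - 11)/8 = -2 + (-11 + f)/8 = -2 + (-11/8 + f/8) = -27/8 + f/8)
-o(Z(1/r)) = -(-27/8 + (3 + (1/(-125))**3)/8) = -(-27/8 + (3 + (-1/125)**3)/8) = -(-27/8 + (3 - 1/1953125)/8) = -(-27/8 + (1/8)*(5859374/1953125)) = -(-27/8 + 2929687/7812500) = -1*(-46875001/15625000) = 46875001/15625000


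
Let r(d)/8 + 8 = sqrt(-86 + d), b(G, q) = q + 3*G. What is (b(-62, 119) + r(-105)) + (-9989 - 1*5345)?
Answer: -15465 + 8*I*sqrt(191) ≈ -15465.0 + 110.56*I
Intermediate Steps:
r(d) = -64 + 8*sqrt(-86 + d)
(b(-62, 119) + r(-105)) + (-9989 - 1*5345) = ((119 + 3*(-62)) + (-64 + 8*sqrt(-86 - 105))) + (-9989 - 1*5345) = ((119 - 186) + (-64 + 8*sqrt(-191))) + (-9989 - 5345) = (-67 + (-64 + 8*(I*sqrt(191)))) - 15334 = (-67 + (-64 + 8*I*sqrt(191))) - 15334 = (-131 + 8*I*sqrt(191)) - 15334 = -15465 + 8*I*sqrt(191)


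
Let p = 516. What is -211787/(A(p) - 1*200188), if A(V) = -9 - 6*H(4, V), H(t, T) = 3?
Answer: 211787/200215 ≈ 1.0578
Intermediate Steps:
A(V) = -27 (A(V) = -9 - 6*3 = -9 - 18 = -27)
-211787/(A(p) - 1*200188) = -211787/(-27 - 1*200188) = -211787/(-27 - 200188) = -211787/(-200215) = -211787*(-1/200215) = 211787/200215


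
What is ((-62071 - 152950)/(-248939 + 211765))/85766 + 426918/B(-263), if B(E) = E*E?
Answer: 1361142711302261/220529121428996 ≈ 6.1722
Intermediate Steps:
B(E) = E²
((-62071 - 152950)/(-248939 + 211765))/85766 + 426918/B(-263) = ((-62071 - 152950)/(-248939 + 211765))/85766 + 426918/((-263)²) = -215021/(-37174)*(1/85766) + 426918/69169 = -215021*(-1/37174)*(1/85766) + 426918*(1/69169) = (215021/37174)*(1/85766) + 426918/69169 = 215021/3188265284 + 426918/69169 = 1361142711302261/220529121428996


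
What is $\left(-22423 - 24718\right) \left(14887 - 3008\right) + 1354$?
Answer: $-559986585$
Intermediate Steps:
$\left(-22423 - 24718\right) \left(14887 - 3008\right) + 1354 = \left(-47141\right) 11879 + 1354 = -559987939 + 1354 = -559986585$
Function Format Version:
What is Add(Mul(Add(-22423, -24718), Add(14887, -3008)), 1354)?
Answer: -559986585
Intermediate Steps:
Add(Mul(Add(-22423, -24718), Add(14887, -3008)), 1354) = Add(Mul(-47141, 11879), 1354) = Add(-559987939, 1354) = -559986585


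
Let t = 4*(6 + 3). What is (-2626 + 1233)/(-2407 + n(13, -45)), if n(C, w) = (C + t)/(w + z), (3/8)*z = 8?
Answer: 98903/171044 ≈ 0.57823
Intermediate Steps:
z = 64/3 (z = (8/3)*8 = 64/3 ≈ 21.333)
t = 36 (t = 4*9 = 36)
n(C, w) = (36 + C)/(64/3 + w) (n(C, w) = (C + 36)/(w + 64/3) = (36 + C)/(64/3 + w))
(-2626 + 1233)/(-2407 + n(13, -45)) = (-2626 + 1233)/(-2407 + 3*(36 + 13)/(64 + 3*(-45))) = -1393/(-2407 + 3*49/(64 - 135)) = -1393/(-2407 + 3*49/(-71)) = -1393/(-2407 + 3*(-1/71)*49) = -1393/(-2407 - 147/71) = -1393/(-171044/71) = -1393*(-71/171044) = 98903/171044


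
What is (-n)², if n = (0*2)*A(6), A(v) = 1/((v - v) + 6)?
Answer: 0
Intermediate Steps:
A(v) = ⅙ (A(v) = 1/(0 + 6) = 1/6 = ⅙)
n = 0 (n = (0*2)*(⅙) = 0*(⅙) = 0)
(-n)² = (-1*0)² = 0² = 0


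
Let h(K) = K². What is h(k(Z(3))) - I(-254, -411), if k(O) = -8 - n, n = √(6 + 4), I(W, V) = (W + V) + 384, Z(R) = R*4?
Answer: 355 + 16*√10 ≈ 405.60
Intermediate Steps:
Z(R) = 4*R
I(W, V) = 384 + V + W (I(W, V) = (V + W) + 384 = 384 + V + W)
n = √10 ≈ 3.1623
k(O) = -8 - √10
h(k(Z(3))) - I(-254, -411) = (-8 - √10)² - (384 - 411 - 254) = (-8 - √10)² - 1*(-281) = (-8 - √10)² + 281 = 281 + (-8 - √10)²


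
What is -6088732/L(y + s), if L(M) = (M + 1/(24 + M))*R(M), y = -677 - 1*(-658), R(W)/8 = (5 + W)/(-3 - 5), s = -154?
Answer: 226805267/1082676 ≈ 209.49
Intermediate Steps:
R(W) = -5 - W (R(W) = 8*((5 + W)/(-3 - 5)) = 8*((5 + W)/(-8)) = 8*((5 + W)*(-1/8)) = 8*(-5/8 - W/8) = -5 - W)
y = -19 (y = -677 + 658 = -19)
L(M) = (-5 - M)*(M + 1/(24 + M)) (L(M) = (M + 1/(24 + M))*(-5 - M) = (-5 - M)*(M + 1/(24 + M)))
-6088732/L(y + s) = -6088732*(-(24 + (-19 - 154))/((5 + (-19 - 154))*(1 + (-19 - 154)**2 + 24*(-19 - 154)))) = -6088732*(-(24 - 173)/((5 - 173)*(1 + (-173)**2 + 24*(-173)))) = -6088732*(-149/(168*(1 + 29929 - 4152))) = -6088732/((-1*(-1/149)*(-168)*25778)) = -6088732/(-4330704/149) = -6088732*(-149/4330704) = 226805267/1082676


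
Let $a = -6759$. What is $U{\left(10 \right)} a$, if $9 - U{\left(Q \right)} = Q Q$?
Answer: $615069$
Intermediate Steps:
$U{\left(Q \right)} = 9 - Q^{2}$ ($U{\left(Q \right)} = 9 - Q Q = 9 - Q^{2}$)
$U{\left(10 \right)} a = \left(9 - 10^{2}\right) \left(-6759\right) = \left(9 - 100\right) \left(-6759\right) = \left(-91\right) \left(-6759\right) = 615069$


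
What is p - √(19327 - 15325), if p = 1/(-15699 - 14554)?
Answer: -1/30253 - √4002 ≈ -63.261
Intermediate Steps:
p = -1/30253 (p = 1/(-30253) = -1/30253 ≈ -3.3055e-5)
p - √(19327 - 15325) = -1/30253 - √(19327 - 15325) = -1/30253 - √4002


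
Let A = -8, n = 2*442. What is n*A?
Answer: -7072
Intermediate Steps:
n = 884
n*A = 884*(-8) = -7072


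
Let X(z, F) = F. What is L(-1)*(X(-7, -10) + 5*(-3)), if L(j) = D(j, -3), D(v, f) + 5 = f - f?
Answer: 125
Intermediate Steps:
D(v, f) = -5 (D(v, f) = -5 + (f - f) = -5 + 0 = -5)
L(j) = -5
L(-1)*(X(-7, -10) + 5*(-3)) = -5*(-10 + 5*(-3)) = -5*(-10 - 15) = -5*(-25) = 125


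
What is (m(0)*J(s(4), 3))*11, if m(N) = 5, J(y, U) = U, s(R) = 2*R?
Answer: 165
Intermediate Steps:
(m(0)*J(s(4), 3))*11 = (5*3)*11 = 15*11 = 165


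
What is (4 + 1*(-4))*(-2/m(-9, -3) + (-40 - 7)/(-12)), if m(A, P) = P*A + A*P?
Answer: 0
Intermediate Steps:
m(A, P) = 2*A*P (m(A, P) = A*P + A*P = 2*A*P)
(4 + 1*(-4))*(-2/m(-9, -3) + (-40 - 7)/(-12)) = (4 + 1*(-4))*(-2/(2*(-9)*(-3)) + (-40 - 7)/(-12)) = (4 - 4)*(-2/54 - 47*(-1/12)) = 0*(-2*1/54 + 47/12) = 0*(-1/27 + 47/12) = 0*(419/108) = 0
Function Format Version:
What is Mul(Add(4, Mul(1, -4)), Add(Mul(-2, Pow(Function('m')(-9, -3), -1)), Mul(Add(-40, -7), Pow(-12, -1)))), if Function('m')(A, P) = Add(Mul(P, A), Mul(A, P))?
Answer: 0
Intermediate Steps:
Function('m')(A, P) = Mul(2, A, P) (Function('m')(A, P) = Add(Mul(A, P), Mul(A, P)) = Mul(2, A, P))
Mul(Add(4, Mul(1, -4)), Add(Mul(-2, Pow(Function('m')(-9, -3), -1)), Mul(Add(-40, -7), Pow(-12, -1)))) = Mul(Add(4, Mul(1, -4)), Add(Mul(-2, Pow(Mul(2, -9, -3), -1)), Mul(Add(-40, -7), Pow(-12, -1)))) = Mul(Add(4, -4), Add(Mul(-2, Pow(54, -1)), Mul(-47, Rational(-1, 12)))) = Mul(0, Add(Mul(-2, Rational(1, 54)), Rational(47, 12))) = Mul(0, Add(Rational(-1, 27), Rational(47, 12))) = Mul(0, Rational(419, 108)) = 0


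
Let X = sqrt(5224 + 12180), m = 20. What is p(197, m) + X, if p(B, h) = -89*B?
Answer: -17533 + 2*sqrt(4351) ≈ -17401.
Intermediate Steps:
X = 2*sqrt(4351) (X = sqrt(17404) = 2*sqrt(4351) ≈ 131.92)
p(197, m) + X = -89*197 + 2*sqrt(4351) = -17533 + 2*sqrt(4351)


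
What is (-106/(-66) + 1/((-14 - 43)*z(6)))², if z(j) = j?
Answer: 36372961/14152644 ≈ 2.5700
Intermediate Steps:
(-106/(-66) + 1/((-14 - 43)*z(6)))² = (-106/(-66) + 1/(-14 - 43*6))² = (-106*(-1/66) + (⅙)/(-57))² = (53/33 - 1/57*⅙)² = (53/33 - 1/342)² = (6031/3762)² = 36372961/14152644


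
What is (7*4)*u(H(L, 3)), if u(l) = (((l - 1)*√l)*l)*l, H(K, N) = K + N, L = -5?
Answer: -336*I*√2 ≈ -475.18*I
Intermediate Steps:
u(l) = l^(5/2)*(-1 + l) (u(l) = (((-1 + l)*√l)*l)*l = ((√l*(-1 + l))*l)*l = (l^(3/2)*(-1 + l))*l = l^(5/2)*(-1 + l))
(7*4)*u(H(L, 3)) = (7*4)*((-5 + 3)^(5/2)*(-1 + (-5 + 3))) = 28*((-2)^(5/2)*(-1 - 2)) = 28*((4*I*√2)*(-3)) = 28*(-12*I*√2) = -336*I*√2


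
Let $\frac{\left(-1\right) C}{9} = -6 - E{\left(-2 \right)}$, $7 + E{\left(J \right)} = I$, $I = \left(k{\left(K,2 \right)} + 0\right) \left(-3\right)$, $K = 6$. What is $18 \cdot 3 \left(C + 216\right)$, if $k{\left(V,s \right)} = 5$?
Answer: $3888$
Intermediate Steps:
$I = -15$ ($I = \left(5 + 0\right) \left(-3\right) = 5 \left(-3\right) = -15$)
$E{\left(J \right)} = -22$ ($E{\left(J \right)} = -7 - 15 = -22$)
$C = -144$ ($C = - 9 \left(-6 - -22\right) = - 9 \left(-6 + 22\right) = \left(-9\right) 16 = -144$)
$18 \cdot 3 \left(C + 216\right) = 18 \cdot 3 \left(-144 + 216\right) = 54 \cdot 72 = 3888$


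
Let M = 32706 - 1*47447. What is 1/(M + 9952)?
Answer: -1/4789 ≈ -0.00020881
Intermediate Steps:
M = -14741 (M = 32706 - 47447 = -14741)
1/(M + 9952) = 1/(-14741 + 9952) = 1/(-4789) = -1/4789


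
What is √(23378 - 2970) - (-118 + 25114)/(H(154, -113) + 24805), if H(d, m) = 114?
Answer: -24996/24919 + 2*√5102 ≈ 141.85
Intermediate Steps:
√(23378 - 2970) - (-118 + 25114)/(H(154, -113) + 24805) = √(23378 - 2970) - (-118 + 25114)/(114 + 24805) = √20408 - 24996/24919 = 2*√5102 - 24996/24919 = -24996/24919 + 2*√5102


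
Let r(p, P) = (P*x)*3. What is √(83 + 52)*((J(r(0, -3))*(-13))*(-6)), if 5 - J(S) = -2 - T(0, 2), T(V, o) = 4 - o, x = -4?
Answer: 2106*√15 ≈ 8156.5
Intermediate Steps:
r(p, P) = -12*P (r(p, P) = (P*(-4))*3 = -4*P*3 = -12*P)
J(S) = 9 (J(S) = 5 - (-2 - (4 - 1*2)) = 5 - (-2 - (4 - 2)) = 5 - (-2 - 1*2) = 5 - (-2 - 2) = 5 - 1*(-4) = 5 + 4 = 9)
√(83 + 52)*((J(r(0, -3))*(-13))*(-6)) = √(83 + 52)*((9*(-13))*(-6)) = √135*(-117*(-6)) = (3*√15)*702 = 2106*√15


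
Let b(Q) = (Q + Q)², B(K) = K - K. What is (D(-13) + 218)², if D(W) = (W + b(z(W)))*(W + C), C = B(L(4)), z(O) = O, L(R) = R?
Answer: 70576801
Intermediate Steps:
B(K) = 0
C = 0
b(Q) = 4*Q² (b(Q) = (2*Q)² = 4*Q²)
D(W) = W*(W + 4*W²) (D(W) = (W + 4*W²)*(W + 0) = (W + 4*W²)*W = W*(W + 4*W²))
(D(-13) + 218)² = ((-13)²*(1 + 4*(-13)) + 218)² = (169*(1 - 52) + 218)² = (169*(-51) + 218)² = (-8619 + 218)² = (-8401)² = 70576801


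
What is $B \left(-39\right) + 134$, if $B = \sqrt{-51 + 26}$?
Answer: $134 - 195 i \approx 134.0 - 195.0 i$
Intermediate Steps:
$B = 5 i$ ($B = \sqrt{-25} = 5 i \approx 5.0 i$)
$B \left(-39\right) + 134 = 5 i \left(-39\right) + 134 = - 195 i + 134 = 134 - 195 i$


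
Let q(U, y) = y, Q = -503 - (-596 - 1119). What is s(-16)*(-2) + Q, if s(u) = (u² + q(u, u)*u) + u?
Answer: 220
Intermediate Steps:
Q = 1212 (Q = -503 - 1*(-1715) = -503 + 1715 = 1212)
s(u) = u + 2*u² (s(u) = (u² + u*u) + u = (u² + u²) + u = 2*u² + u = u + 2*u²)
s(-16)*(-2) + Q = -16*(1 + 2*(-16))*(-2) + 1212 = -16*(1 - 32)*(-2) + 1212 = -16*(-31)*(-2) + 1212 = 496*(-2) + 1212 = -992 + 1212 = 220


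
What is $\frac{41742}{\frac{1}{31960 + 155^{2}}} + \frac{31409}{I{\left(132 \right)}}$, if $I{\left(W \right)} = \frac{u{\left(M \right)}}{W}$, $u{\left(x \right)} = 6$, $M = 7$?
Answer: $2337616868$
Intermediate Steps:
$I{\left(W \right)} = \frac{6}{W}$
$\frac{41742}{\frac{1}{31960 + 155^{2}}} + \frac{31409}{I{\left(132 \right)}} = \frac{41742}{\frac{1}{31960 + 155^{2}}} + \frac{31409}{6 \cdot \frac{1}{132}} = \frac{41742}{\frac{1}{31960 + 24025}} + \frac{31409}{6 \cdot \frac{1}{132}} = \frac{41742}{\frac{1}{55985}} + 31409 \frac{1}{\frac{1}{22}} = 41742 \frac{1}{\frac{1}{55985}} + 31409 \cdot 22 = 41742 \cdot 55985 + 690998 = 2336925870 + 690998 = 2337616868$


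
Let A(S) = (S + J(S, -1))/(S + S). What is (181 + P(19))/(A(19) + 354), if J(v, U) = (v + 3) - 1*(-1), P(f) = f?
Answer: 3800/6747 ≈ 0.56321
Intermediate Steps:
J(v, U) = 4 + v (J(v, U) = (3 + v) + 1 = 4 + v)
A(S) = (4 + 2*S)/(2*S) (A(S) = (S + (4 + S))/(S + S) = (4 + 2*S)/((2*S)) = (4 + 2*S)*(1/(2*S)) = (4 + 2*S)/(2*S))
(181 + P(19))/(A(19) + 354) = (181 + 19)/((2 + 19)/19 + 354) = 200/((1/19)*21 + 354) = 200/(21/19 + 354) = 200/(6747/19) = 200*(19/6747) = 3800/6747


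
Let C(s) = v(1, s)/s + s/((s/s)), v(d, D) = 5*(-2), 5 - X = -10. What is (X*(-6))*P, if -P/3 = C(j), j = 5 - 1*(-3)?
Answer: 3645/2 ≈ 1822.5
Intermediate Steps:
X = 15 (X = 5 - 1*(-10) = 5 + 10 = 15)
v(d, D) = -10
j = 8 (j = 5 + 3 = 8)
C(s) = s - 10/s (C(s) = -10/s + s/((s/s)) = -10/s + s/1 = -10/s + s*1 = -10/s + s = s - 10/s)
P = -81/4 (P = -3*(8 - 10/8) = -3*(8 - 10*⅛) = -3*(8 - 5/4) = -3*27/4 = -81/4 ≈ -20.250)
(X*(-6))*P = (15*(-6))*(-81/4) = -90*(-81/4) = 3645/2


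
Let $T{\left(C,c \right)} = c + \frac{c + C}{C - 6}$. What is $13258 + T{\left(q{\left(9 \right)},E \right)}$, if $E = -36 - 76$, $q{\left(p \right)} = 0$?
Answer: $\frac{39494}{3} \approx 13165.0$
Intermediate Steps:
$E = -112$ ($E = -36 - 76 = -112$)
$T{\left(C,c \right)} = c + \frac{C + c}{-6 + C}$
$13258 + T{\left(q{\left(9 \right)},E \right)} = 13258 + \frac{0 - -560 + 0 \left(-112\right)}{-6 + 0} = 13258 + \frac{0 + 560 + 0}{-6} = 13258 - \frac{280}{3} = \frac{39494}{3}$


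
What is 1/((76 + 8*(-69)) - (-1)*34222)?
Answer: 1/33746 ≈ 2.9633e-5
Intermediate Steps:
1/((76 + 8*(-69)) - (-1)*34222) = 1/((76 - 552) - 1*(-34222)) = 1/(-476 + 34222) = 1/33746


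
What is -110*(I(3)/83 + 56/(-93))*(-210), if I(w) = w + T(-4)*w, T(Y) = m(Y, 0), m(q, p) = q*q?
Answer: 731500/2573 ≈ 284.30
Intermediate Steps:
m(q, p) = q²
T(Y) = Y²
I(w) = 17*w (I(w) = w + (-4)²*w = w + 16*w = 17*w)
-110*(I(3)/83 + 56/(-93))*(-210) = -110*((17*3)/83 + 56/(-93))*(-210) = -110*(51*(1/83) + 56*(-1/93))*(-210) = -110*(51/83 - 56/93)*(-210) = -110*95/7719*(-210) = -10450/7719*(-210) = 731500/2573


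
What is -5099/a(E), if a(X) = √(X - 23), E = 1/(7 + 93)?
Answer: 50990*I*√19/209 ≈ 1063.4*I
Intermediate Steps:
E = 1/100 ≈ 0.010000
a(X) = √(-23 + X)
-5099/a(E) = -5099/√(-23 + 1/100) = -5099*(-10*I*√19/209) = -(-50990)*I*√19/209 = 50990*I*√19/209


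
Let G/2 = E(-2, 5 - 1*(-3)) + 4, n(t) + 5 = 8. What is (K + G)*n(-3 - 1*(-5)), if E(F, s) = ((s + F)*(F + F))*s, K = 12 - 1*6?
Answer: -1110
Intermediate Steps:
n(t) = 3 (n(t) = -5 + 8 = 3)
K = 6 (K = 12 - 6 = 6)
E(F, s) = 2*F*s*(F + s) (E(F, s) = ((F + s)*(2*F))*s = (2*F*(F + s))*s = 2*F*s*(F + s))
G = -376 (G = 2*(2*(-2)*(5 - 1*(-3))*(-2 + (5 - 1*(-3))) + 4) = 2*(2*(-2)*(5 + 3)*(-2 + (5 + 3)) + 4) = 2*(2*(-2)*8*(-2 + 8) + 4) = 2*(2*(-2)*8*6 + 4) = 2*(-192 + 4) = 2*(-188) = -376)
(K + G)*n(-3 - 1*(-5)) = (6 - 376)*3 = -370*3 = -1110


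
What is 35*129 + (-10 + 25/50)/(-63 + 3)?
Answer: 541819/120 ≈ 4515.2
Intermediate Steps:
35*129 + (-10 + 25/50)/(-63 + 3) = 4515 + (-10 + 25*(1/50))/(-60) = 4515 + (-10 + 1/2)*(-1/60) = 4515 - 19/2*(-1/60) = 4515 + 19/120 = 541819/120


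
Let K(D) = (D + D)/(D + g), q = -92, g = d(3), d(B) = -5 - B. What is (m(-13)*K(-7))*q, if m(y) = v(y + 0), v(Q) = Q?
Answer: 16744/15 ≈ 1116.3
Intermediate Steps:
g = -8 (g = -5 - 1*3 = -5 - 3 = -8)
m(y) = y (m(y) = y + 0 = y)
K(D) = 2*D/(-8 + D) (K(D) = (D + D)/(D - 8) = (2*D)/(-8 + D) = 2*D/(-8 + D))
(m(-13)*K(-7))*q = -26*(-7)/(-8 - 7)*(-92) = -26*(-7)/(-15)*(-92) = -26*(-7)*(-1)/15*(-92) = -13*14/15*(-92) = -182/15*(-92) = 16744/15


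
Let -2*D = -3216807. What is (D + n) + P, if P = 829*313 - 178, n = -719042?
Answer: 2297321/2 ≈ 1.1487e+6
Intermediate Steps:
D = 3216807/2 (D = -½*(-3216807) = 3216807/2 ≈ 1.6084e+6)
P = 259299 (P = 259477 - 178 = 259299)
(D + n) + P = (3216807/2 - 719042) + 259299 = 1778723/2 + 259299 = 2297321/2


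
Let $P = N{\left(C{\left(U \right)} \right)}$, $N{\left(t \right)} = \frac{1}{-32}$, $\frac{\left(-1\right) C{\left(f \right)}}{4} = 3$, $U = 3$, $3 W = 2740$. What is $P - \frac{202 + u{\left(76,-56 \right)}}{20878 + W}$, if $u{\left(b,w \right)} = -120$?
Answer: $- \frac{36623}{1045984} \approx -0.035013$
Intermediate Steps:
$W = \frac{2740}{3}$ ($W = \frac{1}{3} \cdot 2740 = \frac{2740}{3} \approx 913.33$)
$C{\left(f \right)} = -12$ ($C{\left(f \right)} = \left(-4\right) 3 = -12$)
$N{\left(t \right)} = - \frac{1}{32}$
$P = - \frac{1}{32} \approx -0.03125$
$P - \frac{202 + u{\left(76,-56 \right)}}{20878 + W} = - \frac{1}{32} - \frac{202 - 120}{20878 + \frac{2740}{3}} = - \frac{1}{32} - \frac{82}{\frac{65374}{3}} = - \frac{1}{32} - 82 \cdot \frac{3}{65374} = - \frac{1}{32} - \frac{123}{32687} = - \frac{36623}{1045984}$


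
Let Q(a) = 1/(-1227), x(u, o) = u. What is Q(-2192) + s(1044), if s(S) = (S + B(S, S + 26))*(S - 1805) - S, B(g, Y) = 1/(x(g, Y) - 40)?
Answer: -980018242175/1231908 ≈ -7.9553e+5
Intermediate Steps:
B(g, Y) = 1/(-40 + g) (B(g, Y) = 1/(g - 40) = 1/(-40 + g))
Q(a) = -1/1227
s(S) = -S + (-1805 + S)*(S + 1/(-40 + S)) (s(S) = (S + 1/(-40 + S))*(S - 1805) - S = (S + 1/(-40 + S))*(-1805 + S) - S = (-1805 + S)*(S + 1/(-40 + S)) - S = -S + (-1805 + S)*(S + 1/(-40 + S)))
Q(-2192) + s(1044) = -1/1227 + (-1805 + 1044 + 1044*(-1806 + 1044)*(-40 + 1044))/(-40 + 1044) = -1/1227 + (-1805 + 1044 + 1044*(-762)*1004)/1004 = -1/1227 + (-1805 + 1044 - 798710112)/1004 = -1/1227 + (1/1004)*(-798710873) = -1/1227 - 798710873/1004 = -980018242175/1231908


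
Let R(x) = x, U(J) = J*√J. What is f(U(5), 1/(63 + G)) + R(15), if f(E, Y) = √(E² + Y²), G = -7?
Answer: 15 + √392001/56 ≈ 26.180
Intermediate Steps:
U(J) = J^(3/2)
f(U(5), 1/(63 + G)) + R(15) = √((5^(3/2))² + (1/(63 - 7))²) + 15 = √((5*√5)² + (1/56)²) + 15 = √(125 + (1/56)²) + 15 = √(125 + 1/3136) + 15 = √(392001/3136) + 15 = √392001/56 + 15 = 15 + √392001/56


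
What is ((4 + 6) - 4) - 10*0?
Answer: 6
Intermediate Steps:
((4 + 6) - 4) - 10*0 = (10 - 4) + 0 = 6 + 0 = 6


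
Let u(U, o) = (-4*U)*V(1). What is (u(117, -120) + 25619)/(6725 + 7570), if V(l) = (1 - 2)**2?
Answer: 25151/14295 ≈ 1.7594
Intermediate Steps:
V(l) = 1 (V(l) = (-1)**2 = 1)
u(U, o) = -4*U (u(U, o) = -4*U*1 = -4*U)
(u(117, -120) + 25619)/(6725 + 7570) = (-4*117 + 25619)/(6725 + 7570) = (-468 + 25619)/14295 = 25151*(1/14295) = 25151/14295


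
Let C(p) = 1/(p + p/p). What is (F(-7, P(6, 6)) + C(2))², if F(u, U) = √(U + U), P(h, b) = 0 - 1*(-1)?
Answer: 19/9 + 2*√2/3 ≈ 3.0539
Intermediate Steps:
P(h, b) = 1 (P(h, b) = 0 + 1 = 1)
C(p) = 1/(1 + p) (C(p) = 1/(p + 1) = 1/(1 + p))
F(u, U) = √2*√U (F(u, U) = √(2*U) = √2*√U)
(F(-7, P(6, 6)) + C(2))² = (√2*√1 + 1/(1 + 2))² = (√2*1 + 1/3)² = (√2 + ⅓)² = (⅓ + √2)²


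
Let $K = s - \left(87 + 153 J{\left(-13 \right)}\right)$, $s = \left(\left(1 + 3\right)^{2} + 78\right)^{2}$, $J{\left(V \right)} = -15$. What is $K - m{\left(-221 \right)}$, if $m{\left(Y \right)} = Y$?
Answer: $11265$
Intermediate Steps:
$s = 8836$ ($s = \left(4^{2} + 78\right)^{2} = \left(16 + 78\right)^{2} = 94^{2} = 8836$)
$K = 11044$ ($K = 8836 - \left(87 + 153 \left(-15\right)\right) = 8836 - \left(87 - 2295\right) = 8836 - -2208 = 8836 + 2208 = 11044$)
$K - m{\left(-221 \right)} = 11044 - -221 = 11044 + 221 = 11265$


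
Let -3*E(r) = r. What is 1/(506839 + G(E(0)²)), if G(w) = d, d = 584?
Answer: 1/507423 ≈ 1.9707e-6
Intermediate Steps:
E(r) = -r/3
G(w) = 584
1/(506839 + G(E(0)²)) = 1/(506839 + 584) = 1/507423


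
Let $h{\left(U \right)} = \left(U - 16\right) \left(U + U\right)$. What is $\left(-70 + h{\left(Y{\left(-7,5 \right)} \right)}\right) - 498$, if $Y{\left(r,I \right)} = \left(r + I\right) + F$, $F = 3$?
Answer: $-598$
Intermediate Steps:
$Y{\left(r,I \right)} = 3 + I + r$ ($Y{\left(r,I \right)} = \left(r + I\right) + 3 = \left(I + r\right) + 3 = 3 + I + r$)
$h{\left(U \right)} = 2 U \left(-16 + U\right)$ ($h{\left(U \right)} = \left(-16 + U\right) 2 U = 2 U \left(-16 + U\right)$)
$\left(-70 + h{\left(Y{\left(-7,5 \right)} \right)}\right) - 498 = \left(-70 + 2 \left(3 + 5 - 7\right) \left(-16 + \left(3 + 5 - 7\right)\right)\right) - 498 = \left(-70 + 2 \cdot 1 \left(-16 + 1\right)\right) - 498 = \left(-70 + 2 \cdot 1 \left(-15\right)\right) - 498 = \left(-70 - 30\right) - 498 = -100 - 498 = -598$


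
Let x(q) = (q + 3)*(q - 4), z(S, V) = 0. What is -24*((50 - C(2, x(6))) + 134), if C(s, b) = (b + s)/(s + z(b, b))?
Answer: -4176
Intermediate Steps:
x(q) = (-4 + q)*(3 + q) (x(q) = (3 + q)*(-4 + q) = (-4 + q)*(3 + q))
C(s, b) = (b + s)/s (C(s, b) = (b + s)/(s + 0) = (b + s)/s)
-24*((50 - C(2, x(6))) + 134) = -24*((50 - ((-12 + 6² - 1*6) + 2)/2) + 134) = -24*((50 - ((-12 + 36 - 6) + 2)/2) + 134) = -24*((50 - (18 + 2)/2) + 134) = -24*((50 - 20/2) + 134) = -24*((50 - 1*10) + 134) = -24*((50 - 10) + 134) = -24*(40 + 134) = -24*174 = -4176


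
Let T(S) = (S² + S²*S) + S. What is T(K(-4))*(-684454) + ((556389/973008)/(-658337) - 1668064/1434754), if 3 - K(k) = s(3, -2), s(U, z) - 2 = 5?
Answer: 1081059247434108266259/30373993856848 ≈ 3.5592e+7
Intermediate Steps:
s(U, z) = 7 (s(U, z) = 2 + 5 = 7)
K(k) = -4 (K(k) = 3 - 1*7 = 3 - 7 = -4)
T(S) = S + S² + S³ (T(S) = (S² + S³) + S = S + S² + S³)
T(K(-4))*(-684454) + ((556389/973008)/(-658337) - 1668064/1434754) = -4*(1 - 4 + (-4)²)*(-684454) + ((556389/973008)/(-658337) - 1668064/1434754) = -4*(1 - 4 + 16)*(-684454) + ((556389*(1/973008))*(-1/658337) - 1668064*1/1434754) = -4*13*(-684454) + ((61821/108112)*(-1/658337) - 834032/717377) = -52*(-684454) + (-61821/71174129744 - 834032/717377) = 35591608 - 35313233865325/30373993856848 = 1081059247434108266259/30373993856848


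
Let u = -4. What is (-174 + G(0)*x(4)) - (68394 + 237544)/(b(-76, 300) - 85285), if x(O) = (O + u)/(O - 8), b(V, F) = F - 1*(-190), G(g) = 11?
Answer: -14448392/84795 ≈ -170.39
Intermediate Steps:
b(V, F) = 190 + F (b(V, F) = F + 190 = 190 + F)
x(O) = (-4 + O)/(-8 + O) (x(O) = (O - 4)/(O - 8) = (-4 + O)/(-8 + O))
(-174 + G(0)*x(4)) - (68394 + 237544)/(b(-76, 300) - 85285) = (-174 + 11*((-4 + 4)/(-8 + 4))) - (68394 + 237544)/((190 + 300) - 85285) = (-174 + 11*(0/(-4))) - 305938/(490 - 85285) = (-174 + 11*(-¼*0)) - 305938/(-84795) = (-174 + 11*0) - 305938*(-1)/84795 = (-174 + 0) - 1*(-305938/84795) = -174 + 305938/84795 = -14448392/84795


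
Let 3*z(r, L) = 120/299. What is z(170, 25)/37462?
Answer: 20/5600569 ≈ 3.5711e-6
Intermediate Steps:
z(r, L) = 40/299 (z(r, L) = (120/299)/3 = (120*(1/299))/3 = (1/3)*(120/299) = 40/299)
z(170, 25)/37462 = (40/299)/37462 = (40/299)*(1/37462) = 20/5600569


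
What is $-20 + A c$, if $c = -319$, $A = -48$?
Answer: $15292$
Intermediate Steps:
$-20 + A c = -20 - -15312 = -20 + 15312 = 15292$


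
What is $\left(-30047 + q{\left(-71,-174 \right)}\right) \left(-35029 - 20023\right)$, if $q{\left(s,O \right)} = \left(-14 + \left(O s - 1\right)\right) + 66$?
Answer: $971227384$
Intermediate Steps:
$q{\left(s,O \right)} = 51 + O s$ ($q{\left(s,O \right)} = \left(-14 + \left(-1 + O s\right)\right) + 66 = \left(-15 + O s\right) + 66 = 51 + O s$)
$\left(-30047 + q{\left(-71,-174 \right)}\right) \left(-35029 - 20023\right) = \left(-30047 + \left(51 - -12354\right)\right) \left(-35029 - 20023\right) = \left(-30047 + \left(51 + 12354\right)\right) \left(-55052\right) = \left(-30047 + 12405\right) \left(-55052\right) = \left(-17642\right) \left(-55052\right) = 971227384$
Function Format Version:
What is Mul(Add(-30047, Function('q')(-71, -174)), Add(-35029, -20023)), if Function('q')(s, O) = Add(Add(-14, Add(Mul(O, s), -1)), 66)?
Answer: 971227384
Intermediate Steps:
Function('q')(s, O) = Add(51, Mul(O, s)) (Function('q')(s, O) = Add(Add(-14, Add(-1, Mul(O, s))), 66) = Add(Add(-15, Mul(O, s)), 66) = Add(51, Mul(O, s)))
Mul(Add(-30047, Function('q')(-71, -174)), Add(-35029, -20023)) = Mul(Add(-30047, Add(51, Mul(-174, -71))), Add(-35029, -20023)) = Mul(Add(-30047, Add(51, 12354)), -55052) = Mul(Add(-30047, 12405), -55052) = Mul(-17642, -55052) = 971227384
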